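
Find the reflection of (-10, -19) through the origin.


Reflection through origin: (x, y) -> (-x, -y)
(-10, -19) -> (10, 19)

(10, 19)


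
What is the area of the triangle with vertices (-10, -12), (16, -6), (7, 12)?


Area = |x1(y2-y3) + x2(y3-y1) + x3(y1-y2)| / 2
= |-10*(-6-12) + 16*(12--12) + 7*(-12--6)| / 2
= 261

261


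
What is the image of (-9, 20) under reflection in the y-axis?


Reflection across y-axis: (x, y) -> (-x, y)
(-9, 20) -> (9, 20)

(9, 20)


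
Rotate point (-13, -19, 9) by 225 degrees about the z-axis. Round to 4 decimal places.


x' = -13*cos(225) - -19*sin(225) = -4.2426
y' = -13*sin(225) + -19*cos(225) = 22.6274
z' = 9

(-4.2426, 22.6274, 9)


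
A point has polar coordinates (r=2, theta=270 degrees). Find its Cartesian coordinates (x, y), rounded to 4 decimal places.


x = 2 * cos(270) = 0
y = 2 * sin(270) = -2

(0, -2)


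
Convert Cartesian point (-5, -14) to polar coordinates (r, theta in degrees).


r = sqrt((-5)^2 + (-14)^2) = 14.8661
theta = atan2(-14, -5) = 250.3462 degrees

r = 14.8661, theta = 250.3462 degrees


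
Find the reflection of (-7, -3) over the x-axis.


Reflection across x-axis: (x, y) -> (x, -y)
(-7, -3) -> (-7, 3)

(-7, 3)


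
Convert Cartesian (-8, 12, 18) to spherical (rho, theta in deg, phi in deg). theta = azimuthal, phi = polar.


rho = sqrt((-8)^2 + 12^2 + 18^2) = 23.0651
theta = atan2(12, -8) = 123.6901 deg
phi = acos(18/23.0651) = 38.7029 deg

rho = 23.0651, theta = 123.6901 deg, phi = 38.7029 deg


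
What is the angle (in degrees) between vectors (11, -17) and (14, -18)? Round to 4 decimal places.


dot = 11*14 + -17*-18 = 460
|u| = 20.2485, |v| = 22.8035
cos(angle) = 0.9962
angle = 4.9697 degrees

4.9697 degrees


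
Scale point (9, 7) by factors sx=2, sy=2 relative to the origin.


Scaling: (x*sx, y*sy) = (9*2, 7*2) = (18, 14)

(18, 14)


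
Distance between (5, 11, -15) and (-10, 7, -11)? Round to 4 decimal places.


d = sqrt((-10-5)^2 + (7-11)^2 + (-11--15)^2) = 16.0312

16.0312


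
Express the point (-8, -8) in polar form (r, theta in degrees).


r = sqrt((-8)^2 + (-8)^2) = 11.3137
theta = atan2(-8, -8) = 225 degrees

r = 11.3137, theta = 225 degrees


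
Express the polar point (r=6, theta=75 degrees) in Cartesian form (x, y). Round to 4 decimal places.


x = 6 * cos(75) = 1.5529
y = 6 * sin(75) = 5.7956

(1.5529, 5.7956)


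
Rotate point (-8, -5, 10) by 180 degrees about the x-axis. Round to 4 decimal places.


x' = -8
y' = -5*cos(180) - 10*sin(180) = 5
z' = -5*sin(180) + 10*cos(180) = -10

(-8, 5, -10)


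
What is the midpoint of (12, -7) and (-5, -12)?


Midpoint = ((12+-5)/2, (-7+-12)/2) = (3.5, -9.5)

(3.5, -9.5)


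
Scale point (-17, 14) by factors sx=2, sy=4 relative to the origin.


Scaling: (x*sx, y*sy) = (-17*2, 14*4) = (-34, 56)

(-34, 56)


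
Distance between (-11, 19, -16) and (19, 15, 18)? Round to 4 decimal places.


d = sqrt((19--11)^2 + (15-19)^2 + (18--16)^2) = 45.5192

45.5192


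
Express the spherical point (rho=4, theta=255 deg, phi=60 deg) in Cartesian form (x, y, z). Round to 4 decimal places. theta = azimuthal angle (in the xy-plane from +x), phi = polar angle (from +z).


x = 4 * sin(60) * cos(255) = -0.8966
y = 4 * sin(60) * sin(255) = -3.3461
z = 4 * cos(60) = 2

(-0.8966, -3.3461, 2)


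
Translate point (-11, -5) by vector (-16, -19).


Translation: (x+dx, y+dy) = (-11+-16, -5+-19) = (-27, -24)

(-27, -24)


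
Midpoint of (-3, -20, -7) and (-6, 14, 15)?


Midpoint = ((-3+-6)/2, (-20+14)/2, (-7+15)/2) = (-4.5, -3, 4)

(-4.5, -3, 4)


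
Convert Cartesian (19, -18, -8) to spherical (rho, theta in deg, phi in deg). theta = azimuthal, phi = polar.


rho = sqrt(19^2 + (-18)^2 + (-8)^2) = 27.3679
theta = atan2(-18, 19) = 316.5482 deg
phi = acos(-8/27.3679) = 106.9965 deg

rho = 27.3679, theta = 316.5482 deg, phi = 106.9965 deg


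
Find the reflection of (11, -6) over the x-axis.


Reflection across x-axis: (x, y) -> (x, -y)
(11, -6) -> (11, 6)

(11, 6)


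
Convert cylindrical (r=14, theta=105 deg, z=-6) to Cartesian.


x = 14 * cos(105) = -3.6235
y = 14 * sin(105) = 13.523
z = -6

(-3.6235, 13.523, -6)


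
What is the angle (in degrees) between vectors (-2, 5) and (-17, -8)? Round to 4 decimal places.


dot = -2*-17 + 5*-8 = -6
|u| = 5.3852, |v| = 18.7883
cos(angle) = -0.0593
angle = 93.3997 degrees

93.3997 degrees


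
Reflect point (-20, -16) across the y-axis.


Reflection across y-axis: (x, y) -> (-x, y)
(-20, -16) -> (20, -16)

(20, -16)


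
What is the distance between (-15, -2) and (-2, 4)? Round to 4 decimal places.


d = sqrt((-2--15)^2 + (4--2)^2) = 14.3178

14.3178


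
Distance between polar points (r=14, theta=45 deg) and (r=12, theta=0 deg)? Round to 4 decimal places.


d = sqrt(r1^2 + r2^2 - 2*r1*r2*cos(t2-t1))
d = sqrt(14^2 + 12^2 - 2*14*12*cos(0-45)) = 10.1199

10.1199


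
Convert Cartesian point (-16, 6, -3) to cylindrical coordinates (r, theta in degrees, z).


r = sqrt((-16)^2 + 6^2) = 17.088
theta = atan2(6, -16) = 159.444 deg
z = -3

r = 17.088, theta = 159.444 deg, z = -3


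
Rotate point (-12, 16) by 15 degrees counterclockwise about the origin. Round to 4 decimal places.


x' = -12*cos(15) - 16*sin(15) = -15.7322
y' = -12*sin(15) + 16*cos(15) = 12.349

(-15.7322, 12.349)


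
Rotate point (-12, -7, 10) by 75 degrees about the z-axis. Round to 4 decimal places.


x' = -12*cos(75) - -7*sin(75) = 3.6557
y' = -12*sin(75) + -7*cos(75) = -13.4028
z' = 10

(3.6557, -13.4028, 10)


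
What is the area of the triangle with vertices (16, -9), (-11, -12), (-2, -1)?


Area = |x1(y2-y3) + x2(y3-y1) + x3(y1-y2)| / 2
= |16*(-12--1) + -11*(-1--9) + -2*(-9--12)| / 2
= 135

135


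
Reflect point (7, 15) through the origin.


Reflection through origin: (x, y) -> (-x, -y)
(7, 15) -> (-7, -15)

(-7, -15)


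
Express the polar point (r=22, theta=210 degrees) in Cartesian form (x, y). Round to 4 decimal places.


x = 22 * cos(210) = -19.0526
y = 22 * sin(210) = -11

(-19.0526, -11)


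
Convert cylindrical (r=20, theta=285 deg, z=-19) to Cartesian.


x = 20 * cos(285) = 5.1764
y = 20 * sin(285) = -19.3185
z = -19

(5.1764, -19.3185, -19)


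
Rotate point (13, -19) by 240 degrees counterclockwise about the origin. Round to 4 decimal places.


x' = 13*cos(240) - -19*sin(240) = -22.9545
y' = 13*sin(240) + -19*cos(240) = -1.7583

(-22.9545, -1.7583)


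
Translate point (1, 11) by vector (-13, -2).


Translation: (x+dx, y+dy) = (1+-13, 11+-2) = (-12, 9)

(-12, 9)


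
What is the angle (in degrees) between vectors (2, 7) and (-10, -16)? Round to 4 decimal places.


dot = 2*-10 + 7*-16 = -132
|u| = 7.2801, |v| = 18.868
cos(angle) = -0.961
angle = 163.94 degrees

163.94 degrees


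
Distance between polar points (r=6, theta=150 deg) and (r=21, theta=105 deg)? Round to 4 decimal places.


d = sqrt(r1^2 + r2^2 - 2*r1*r2*cos(t2-t1))
d = sqrt(6^2 + 21^2 - 2*6*21*cos(105-150)) = 17.2861

17.2861


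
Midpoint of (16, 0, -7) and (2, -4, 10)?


Midpoint = ((16+2)/2, (0+-4)/2, (-7+10)/2) = (9, -2, 1.5)

(9, -2, 1.5)


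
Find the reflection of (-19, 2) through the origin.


Reflection through origin: (x, y) -> (-x, -y)
(-19, 2) -> (19, -2)

(19, -2)


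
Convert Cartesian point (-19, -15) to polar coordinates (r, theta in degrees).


r = sqrt((-19)^2 + (-15)^2) = 24.2074
theta = atan2(-15, -19) = 218.2902 degrees

r = 24.2074, theta = 218.2902 degrees


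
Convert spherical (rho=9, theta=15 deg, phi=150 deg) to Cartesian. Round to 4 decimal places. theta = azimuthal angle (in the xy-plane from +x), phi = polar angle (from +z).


x = 9 * sin(150) * cos(15) = 4.3467
y = 9 * sin(150) * sin(15) = 1.1647
z = 9 * cos(150) = -7.7942

(4.3467, 1.1647, -7.7942)


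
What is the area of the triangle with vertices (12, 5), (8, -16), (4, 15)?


Area = |x1(y2-y3) + x2(y3-y1) + x3(y1-y2)| / 2
= |12*(-16-15) + 8*(15-5) + 4*(5--16)| / 2
= 104

104


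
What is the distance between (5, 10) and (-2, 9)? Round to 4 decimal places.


d = sqrt((-2-5)^2 + (9-10)^2) = 7.0711

7.0711


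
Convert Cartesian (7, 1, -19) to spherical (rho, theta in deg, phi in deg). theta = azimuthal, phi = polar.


rho = sqrt(7^2 + 1^2 + (-19)^2) = 20.2731
theta = atan2(1, 7) = 8.1301 deg
phi = acos(-19/20.2731) = 159.5867 deg

rho = 20.2731, theta = 8.1301 deg, phi = 159.5867 deg


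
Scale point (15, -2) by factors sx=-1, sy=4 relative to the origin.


Scaling: (x*sx, y*sy) = (15*-1, -2*4) = (-15, -8)

(-15, -8)


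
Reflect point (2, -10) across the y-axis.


Reflection across y-axis: (x, y) -> (-x, y)
(2, -10) -> (-2, -10)

(-2, -10)


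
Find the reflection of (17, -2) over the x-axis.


Reflection across x-axis: (x, y) -> (x, -y)
(17, -2) -> (17, 2)

(17, 2)


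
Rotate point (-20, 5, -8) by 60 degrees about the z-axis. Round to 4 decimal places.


x' = -20*cos(60) - 5*sin(60) = -14.3301
y' = -20*sin(60) + 5*cos(60) = -14.8205
z' = -8

(-14.3301, -14.8205, -8)


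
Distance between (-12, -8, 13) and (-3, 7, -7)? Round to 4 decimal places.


d = sqrt((-3--12)^2 + (7--8)^2 + (-7-13)^2) = 26.5707

26.5707


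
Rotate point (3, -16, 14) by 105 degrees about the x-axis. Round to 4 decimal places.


x' = 3
y' = -16*cos(105) - 14*sin(105) = -9.3819
z' = -16*sin(105) + 14*cos(105) = -19.0783

(3, -9.3819, -19.0783)


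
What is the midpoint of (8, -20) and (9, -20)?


Midpoint = ((8+9)/2, (-20+-20)/2) = (8.5, -20)

(8.5, -20)


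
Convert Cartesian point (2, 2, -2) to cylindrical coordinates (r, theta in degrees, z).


r = sqrt(2^2 + 2^2) = 2.8284
theta = atan2(2, 2) = 45 deg
z = -2

r = 2.8284, theta = 45 deg, z = -2


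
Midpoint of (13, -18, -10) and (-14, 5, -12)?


Midpoint = ((13+-14)/2, (-18+5)/2, (-10+-12)/2) = (-0.5, -6.5, -11)

(-0.5, -6.5, -11)


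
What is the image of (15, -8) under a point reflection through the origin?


Reflection through origin: (x, y) -> (-x, -y)
(15, -8) -> (-15, 8)

(-15, 8)


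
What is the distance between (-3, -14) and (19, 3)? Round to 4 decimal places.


d = sqrt((19--3)^2 + (3--14)^2) = 27.8029

27.8029


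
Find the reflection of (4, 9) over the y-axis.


Reflection across y-axis: (x, y) -> (-x, y)
(4, 9) -> (-4, 9)

(-4, 9)


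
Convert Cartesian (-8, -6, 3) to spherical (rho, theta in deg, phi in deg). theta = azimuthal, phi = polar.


rho = sqrt((-8)^2 + (-6)^2 + 3^2) = 10.4403
theta = atan2(-6, -8) = 216.8699 deg
phi = acos(3/10.4403) = 73.3008 deg

rho = 10.4403, theta = 216.8699 deg, phi = 73.3008 deg


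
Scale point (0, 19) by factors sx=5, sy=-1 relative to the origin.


Scaling: (x*sx, y*sy) = (0*5, 19*-1) = (0, -19)

(0, -19)


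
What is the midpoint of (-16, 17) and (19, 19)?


Midpoint = ((-16+19)/2, (17+19)/2) = (1.5, 18)

(1.5, 18)


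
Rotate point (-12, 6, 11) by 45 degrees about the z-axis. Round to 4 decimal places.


x' = -12*cos(45) - 6*sin(45) = -12.7279
y' = -12*sin(45) + 6*cos(45) = -4.2426
z' = 11

(-12.7279, -4.2426, 11)


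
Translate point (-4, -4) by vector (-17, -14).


Translation: (x+dx, y+dy) = (-4+-17, -4+-14) = (-21, -18)

(-21, -18)


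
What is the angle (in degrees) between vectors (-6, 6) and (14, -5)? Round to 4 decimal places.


dot = -6*14 + 6*-5 = -114
|u| = 8.4853, |v| = 14.8661
cos(angle) = -0.9037
angle = 154.6538 degrees

154.6538 degrees


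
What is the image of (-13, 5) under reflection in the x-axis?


Reflection across x-axis: (x, y) -> (x, -y)
(-13, 5) -> (-13, -5)

(-13, -5)


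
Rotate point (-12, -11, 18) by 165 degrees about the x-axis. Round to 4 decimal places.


x' = -12
y' = -11*cos(165) - 18*sin(165) = 5.9664
z' = -11*sin(165) + 18*cos(165) = -20.2337

(-12, 5.9664, -20.2337)


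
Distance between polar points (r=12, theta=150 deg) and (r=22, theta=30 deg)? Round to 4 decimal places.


d = sqrt(r1^2 + r2^2 - 2*r1*r2*cos(t2-t1))
d = sqrt(12^2 + 22^2 - 2*12*22*cos(30-150)) = 29.8664

29.8664


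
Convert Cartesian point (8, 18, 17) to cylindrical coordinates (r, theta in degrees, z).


r = sqrt(8^2 + 18^2) = 19.6977
theta = atan2(18, 8) = 66.0375 deg
z = 17

r = 19.6977, theta = 66.0375 deg, z = 17


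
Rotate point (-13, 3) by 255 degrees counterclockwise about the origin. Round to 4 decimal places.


x' = -13*cos(255) - 3*sin(255) = 6.2624
y' = -13*sin(255) + 3*cos(255) = 11.7806

(6.2624, 11.7806)


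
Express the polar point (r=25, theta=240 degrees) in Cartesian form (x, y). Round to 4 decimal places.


x = 25 * cos(240) = -12.5
y = 25 * sin(240) = -21.6506

(-12.5, -21.6506)


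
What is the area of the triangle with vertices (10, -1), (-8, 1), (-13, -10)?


Area = |x1(y2-y3) + x2(y3-y1) + x3(y1-y2)| / 2
= |10*(1--10) + -8*(-10--1) + -13*(-1-1)| / 2
= 104

104


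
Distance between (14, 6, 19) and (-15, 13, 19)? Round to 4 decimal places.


d = sqrt((-15-14)^2 + (13-6)^2 + (19-19)^2) = 29.8329

29.8329


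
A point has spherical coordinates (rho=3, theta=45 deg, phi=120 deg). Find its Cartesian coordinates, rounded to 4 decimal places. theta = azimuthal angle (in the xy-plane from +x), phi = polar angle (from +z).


x = 3 * sin(120) * cos(45) = 1.8371
y = 3 * sin(120) * sin(45) = 1.8371
z = 3 * cos(120) = -1.5

(1.8371, 1.8371, -1.5)


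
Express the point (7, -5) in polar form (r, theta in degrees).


r = sqrt(7^2 + (-5)^2) = 8.6023
theta = atan2(-5, 7) = 324.4623 degrees

r = 8.6023, theta = 324.4623 degrees


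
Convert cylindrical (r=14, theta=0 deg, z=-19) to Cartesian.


x = 14 * cos(0) = 14
y = 14 * sin(0) = 0
z = -19

(14, 0, -19)


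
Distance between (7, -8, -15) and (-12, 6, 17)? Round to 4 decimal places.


d = sqrt((-12-7)^2 + (6--8)^2 + (17--15)^2) = 39.7618

39.7618


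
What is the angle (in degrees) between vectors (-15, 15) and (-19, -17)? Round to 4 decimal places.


dot = -15*-19 + 15*-17 = 30
|u| = 21.2132, |v| = 25.4951
cos(angle) = 0.0555
angle = 86.8202 degrees

86.8202 degrees


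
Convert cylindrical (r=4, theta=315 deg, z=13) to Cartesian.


x = 4 * cos(315) = 2.8284
y = 4 * sin(315) = -2.8284
z = 13

(2.8284, -2.8284, 13)


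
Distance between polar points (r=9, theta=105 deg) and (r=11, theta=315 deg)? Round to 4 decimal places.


d = sqrt(r1^2 + r2^2 - 2*r1*r2*cos(t2-t1))
d = sqrt(9^2 + 11^2 - 2*9*11*cos(315-105)) = 19.3255

19.3255


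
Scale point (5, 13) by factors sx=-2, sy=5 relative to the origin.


Scaling: (x*sx, y*sy) = (5*-2, 13*5) = (-10, 65)

(-10, 65)


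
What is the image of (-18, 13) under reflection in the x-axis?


Reflection across x-axis: (x, y) -> (x, -y)
(-18, 13) -> (-18, -13)

(-18, -13)


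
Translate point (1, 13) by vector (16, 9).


Translation: (x+dx, y+dy) = (1+16, 13+9) = (17, 22)

(17, 22)


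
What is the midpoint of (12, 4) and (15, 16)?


Midpoint = ((12+15)/2, (4+16)/2) = (13.5, 10)

(13.5, 10)


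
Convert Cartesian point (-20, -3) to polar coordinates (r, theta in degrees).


r = sqrt((-20)^2 + (-3)^2) = 20.2237
theta = atan2(-3, -20) = 188.5308 degrees

r = 20.2237, theta = 188.5308 degrees


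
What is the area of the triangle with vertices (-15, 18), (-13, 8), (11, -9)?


Area = |x1(y2-y3) + x2(y3-y1) + x3(y1-y2)| / 2
= |-15*(8--9) + -13*(-9-18) + 11*(18-8)| / 2
= 103

103


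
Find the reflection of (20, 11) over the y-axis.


Reflection across y-axis: (x, y) -> (-x, y)
(20, 11) -> (-20, 11)

(-20, 11)


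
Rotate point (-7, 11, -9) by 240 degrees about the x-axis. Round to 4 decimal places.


x' = -7
y' = 11*cos(240) - -9*sin(240) = -13.2942
z' = 11*sin(240) + -9*cos(240) = -5.0263

(-7, -13.2942, -5.0263)


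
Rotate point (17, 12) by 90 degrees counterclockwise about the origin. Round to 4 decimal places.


x' = 17*cos(90) - 12*sin(90) = -12
y' = 17*sin(90) + 12*cos(90) = 17

(-12, 17)


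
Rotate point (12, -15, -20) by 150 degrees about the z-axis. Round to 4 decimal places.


x' = 12*cos(150) - -15*sin(150) = -2.8923
y' = 12*sin(150) + -15*cos(150) = 18.9904
z' = -20

(-2.8923, 18.9904, -20)


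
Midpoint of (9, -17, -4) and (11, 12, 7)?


Midpoint = ((9+11)/2, (-17+12)/2, (-4+7)/2) = (10, -2.5, 1.5)

(10, -2.5, 1.5)


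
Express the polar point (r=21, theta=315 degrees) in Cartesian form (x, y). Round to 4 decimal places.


x = 21 * cos(315) = 14.8492
y = 21 * sin(315) = -14.8492

(14.8492, -14.8492)


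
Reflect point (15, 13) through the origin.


Reflection through origin: (x, y) -> (-x, -y)
(15, 13) -> (-15, -13)

(-15, -13)


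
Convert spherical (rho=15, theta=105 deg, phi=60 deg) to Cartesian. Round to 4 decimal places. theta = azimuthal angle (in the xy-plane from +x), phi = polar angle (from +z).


x = 15 * sin(60) * cos(105) = -3.3622
y = 15 * sin(60) * sin(105) = 12.5477
z = 15 * cos(60) = 7.5

(-3.3622, 12.5477, 7.5)


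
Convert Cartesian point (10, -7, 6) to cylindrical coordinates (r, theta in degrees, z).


r = sqrt(10^2 + (-7)^2) = 12.2066
theta = atan2(-7, 10) = 325.008 deg
z = 6

r = 12.2066, theta = 325.008 deg, z = 6


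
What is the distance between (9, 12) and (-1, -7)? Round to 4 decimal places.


d = sqrt((-1-9)^2 + (-7-12)^2) = 21.4709

21.4709


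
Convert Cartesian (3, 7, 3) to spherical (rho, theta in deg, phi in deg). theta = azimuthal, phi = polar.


rho = sqrt(3^2 + 7^2 + 3^2) = 8.1854
theta = atan2(7, 3) = 66.8014 deg
phi = acos(3/8.1854) = 68.4996 deg

rho = 8.1854, theta = 66.8014 deg, phi = 68.4996 deg


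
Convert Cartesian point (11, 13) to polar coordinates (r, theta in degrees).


r = sqrt(11^2 + 13^2) = 17.0294
theta = atan2(13, 11) = 49.7636 degrees

r = 17.0294, theta = 49.7636 degrees


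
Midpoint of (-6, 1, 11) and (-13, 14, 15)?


Midpoint = ((-6+-13)/2, (1+14)/2, (11+15)/2) = (-9.5, 7.5, 13)

(-9.5, 7.5, 13)


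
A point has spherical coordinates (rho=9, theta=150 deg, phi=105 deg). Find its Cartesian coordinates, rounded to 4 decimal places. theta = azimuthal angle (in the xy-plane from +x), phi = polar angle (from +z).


x = 9 * sin(105) * cos(150) = -7.5286
y = 9 * sin(105) * sin(150) = 4.3467
z = 9 * cos(105) = -2.3294

(-7.5286, 4.3467, -2.3294)


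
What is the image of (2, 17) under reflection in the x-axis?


Reflection across x-axis: (x, y) -> (x, -y)
(2, 17) -> (2, -17)

(2, -17)


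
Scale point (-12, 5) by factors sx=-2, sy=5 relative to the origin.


Scaling: (x*sx, y*sy) = (-12*-2, 5*5) = (24, 25)

(24, 25)


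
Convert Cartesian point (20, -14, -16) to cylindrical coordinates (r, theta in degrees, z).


r = sqrt(20^2 + (-14)^2) = 24.4131
theta = atan2(-14, 20) = 325.008 deg
z = -16

r = 24.4131, theta = 325.008 deg, z = -16


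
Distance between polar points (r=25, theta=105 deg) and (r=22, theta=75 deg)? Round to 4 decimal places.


d = sqrt(r1^2 + r2^2 - 2*r1*r2*cos(t2-t1))
d = sqrt(25^2 + 22^2 - 2*25*22*cos(75-105)) = 12.5049

12.5049


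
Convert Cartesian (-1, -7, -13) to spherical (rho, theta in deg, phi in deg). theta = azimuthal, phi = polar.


rho = sqrt((-1)^2 + (-7)^2 + (-13)^2) = 14.7986
theta = atan2(-7, -1) = 261.8699 deg
phi = acos(-13/14.7986) = 151.457 deg

rho = 14.7986, theta = 261.8699 deg, phi = 151.457 deg


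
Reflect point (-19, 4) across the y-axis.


Reflection across y-axis: (x, y) -> (-x, y)
(-19, 4) -> (19, 4)

(19, 4)


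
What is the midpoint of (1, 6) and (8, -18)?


Midpoint = ((1+8)/2, (6+-18)/2) = (4.5, -6)

(4.5, -6)


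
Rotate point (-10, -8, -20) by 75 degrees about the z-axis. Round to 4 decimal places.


x' = -10*cos(75) - -8*sin(75) = 5.1392
y' = -10*sin(75) + -8*cos(75) = -11.7298
z' = -20

(5.1392, -11.7298, -20)


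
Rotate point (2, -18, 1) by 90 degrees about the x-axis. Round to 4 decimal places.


x' = 2
y' = -18*cos(90) - 1*sin(90) = -1
z' = -18*sin(90) + 1*cos(90) = -18

(2, -1, -18)


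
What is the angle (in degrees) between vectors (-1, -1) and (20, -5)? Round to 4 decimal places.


dot = -1*20 + -1*-5 = -15
|u| = 1.4142, |v| = 20.6155
cos(angle) = -0.5145
angle = 120.9638 degrees

120.9638 degrees


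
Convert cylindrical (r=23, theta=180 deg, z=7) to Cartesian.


x = 23 * cos(180) = -23
y = 23 * sin(180) = 0
z = 7

(-23, 0, 7)


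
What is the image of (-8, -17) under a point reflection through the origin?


Reflection through origin: (x, y) -> (-x, -y)
(-8, -17) -> (8, 17)

(8, 17)


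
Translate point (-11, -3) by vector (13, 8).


Translation: (x+dx, y+dy) = (-11+13, -3+8) = (2, 5)

(2, 5)


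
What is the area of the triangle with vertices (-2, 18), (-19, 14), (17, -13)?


Area = |x1(y2-y3) + x2(y3-y1) + x3(y1-y2)| / 2
= |-2*(14--13) + -19*(-13-18) + 17*(18-14)| / 2
= 301.5

301.5


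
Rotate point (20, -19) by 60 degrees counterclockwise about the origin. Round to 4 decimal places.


x' = 20*cos(60) - -19*sin(60) = 26.4545
y' = 20*sin(60) + -19*cos(60) = 7.8205

(26.4545, 7.8205)


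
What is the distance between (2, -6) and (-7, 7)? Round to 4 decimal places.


d = sqrt((-7-2)^2 + (7--6)^2) = 15.8114

15.8114


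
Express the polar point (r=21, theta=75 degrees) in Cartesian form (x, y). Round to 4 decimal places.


x = 21 * cos(75) = 5.4352
y = 21 * sin(75) = 20.2844

(5.4352, 20.2844)


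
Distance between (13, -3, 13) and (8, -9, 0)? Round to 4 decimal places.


d = sqrt((8-13)^2 + (-9--3)^2 + (0-13)^2) = 15.1658

15.1658


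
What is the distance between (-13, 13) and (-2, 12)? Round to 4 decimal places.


d = sqrt((-2--13)^2 + (12-13)^2) = 11.0454

11.0454


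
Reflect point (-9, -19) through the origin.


Reflection through origin: (x, y) -> (-x, -y)
(-9, -19) -> (9, 19)

(9, 19)


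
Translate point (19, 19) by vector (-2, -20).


Translation: (x+dx, y+dy) = (19+-2, 19+-20) = (17, -1)

(17, -1)


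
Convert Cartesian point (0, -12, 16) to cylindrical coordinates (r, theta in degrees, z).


r = sqrt(0^2 + (-12)^2) = 12
theta = atan2(-12, 0) = 270 deg
z = 16

r = 12, theta = 270 deg, z = 16


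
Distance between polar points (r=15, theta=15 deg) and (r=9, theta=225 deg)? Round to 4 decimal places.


d = sqrt(r1^2 + r2^2 - 2*r1*r2*cos(t2-t1))
d = sqrt(15^2 + 9^2 - 2*15*9*cos(225-15)) = 23.2342

23.2342


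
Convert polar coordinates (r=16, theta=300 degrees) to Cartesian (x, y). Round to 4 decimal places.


x = 16 * cos(300) = 8
y = 16 * sin(300) = -13.8564

(8, -13.8564)


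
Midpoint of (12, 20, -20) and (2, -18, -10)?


Midpoint = ((12+2)/2, (20+-18)/2, (-20+-10)/2) = (7, 1, -15)

(7, 1, -15)


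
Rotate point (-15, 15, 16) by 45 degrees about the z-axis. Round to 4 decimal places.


x' = -15*cos(45) - 15*sin(45) = -21.2132
y' = -15*sin(45) + 15*cos(45) = 0
z' = 16

(-21.2132, 0, 16)


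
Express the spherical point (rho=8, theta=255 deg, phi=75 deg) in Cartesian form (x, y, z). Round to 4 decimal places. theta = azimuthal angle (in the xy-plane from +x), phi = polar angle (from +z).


x = 8 * sin(75) * cos(255) = -2
y = 8 * sin(75) * sin(255) = -7.4641
z = 8 * cos(75) = 2.0706

(-2, -7.4641, 2.0706)


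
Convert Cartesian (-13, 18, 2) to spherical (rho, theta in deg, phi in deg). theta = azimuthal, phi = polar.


rho = sqrt((-13)^2 + 18^2 + 2^2) = 22.2935
theta = atan2(18, -13) = 125.8377 deg
phi = acos(2/22.2935) = 84.8529 deg

rho = 22.2935, theta = 125.8377 deg, phi = 84.8529 deg


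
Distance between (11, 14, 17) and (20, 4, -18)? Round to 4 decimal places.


d = sqrt((20-11)^2 + (4-14)^2 + (-18-17)^2) = 37.4967

37.4967


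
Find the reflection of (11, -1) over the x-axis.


Reflection across x-axis: (x, y) -> (x, -y)
(11, -1) -> (11, 1)

(11, 1)


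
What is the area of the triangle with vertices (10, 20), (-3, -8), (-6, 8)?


Area = |x1(y2-y3) + x2(y3-y1) + x3(y1-y2)| / 2
= |10*(-8-8) + -3*(8-20) + -6*(20--8)| / 2
= 146

146


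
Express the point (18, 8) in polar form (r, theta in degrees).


r = sqrt(18^2 + 8^2) = 19.6977
theta = atan2(8, 18) = 23.9625 degrees

r = 19.6977, theta = 23.9625 degrees


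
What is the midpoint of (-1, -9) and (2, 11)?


Midpoint = ((-1+2)/2, (-9+11)/2) = (0.5, 1)

(0.5, 1)


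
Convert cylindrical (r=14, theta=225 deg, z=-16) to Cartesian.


x = 14 * cos(225) = -9.8995
y = 14 * sin(225) = -9.8995
z = -16

(-9.8995, -9.8995, -16)


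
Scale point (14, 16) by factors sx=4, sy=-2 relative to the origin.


Scaling: (x*sx, y*sy) = (14*4, 16*-2) = (56, -32)

(56, -32)


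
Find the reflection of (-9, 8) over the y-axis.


Reflection across y-axis: (x, y) -> (-x, y)
(-9, 8) -> (9, 8)

(9, 8)


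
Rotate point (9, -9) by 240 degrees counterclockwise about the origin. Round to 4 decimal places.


x' = 9*cos(240) - -9*sin(240) = -12.2942
y' = 9*sin(240) + -9*cos(240) = -3.2942

(-12.2942, -3.2942)


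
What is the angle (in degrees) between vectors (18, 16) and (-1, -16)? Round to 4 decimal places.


dot = 18*-1 + 16*-16 = -274
|u| = 24.0832, |v| = 16.0312
cos(angle) = -0.7097
angle = 135.2099 degrees

135.2099 degrees


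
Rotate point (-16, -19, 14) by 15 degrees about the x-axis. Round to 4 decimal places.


x' = -16
y' = -19*cos(15) - 14*sin(15) = -21.9761
z' = -19*sin(15) + 14*cos(15) = 8.6054

(-16, -21.9761, 8.6054)


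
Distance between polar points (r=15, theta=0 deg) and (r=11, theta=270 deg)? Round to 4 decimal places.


d = sqrt(r1^2 + r2^2 - 2*r1*r2*cos(t2-t1))
d = sqrt(15^2 + 11^2 - 2*15*11*cos(270-0)) = 18.6011

18.6011


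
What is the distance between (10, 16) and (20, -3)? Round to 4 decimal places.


d = sqrt((20-10)^2 + (-3-16)^2) = 21.4709

21.4709


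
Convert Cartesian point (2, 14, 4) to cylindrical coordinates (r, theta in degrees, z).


r = sqrt(2^2 + 14^2) = 14.1421
theta = atan2(14, 2) = 81.8699 deg
z = 4

r = 14.1421, theta = 81.8699 deg, z = 4


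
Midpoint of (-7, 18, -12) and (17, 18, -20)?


Midpoint = ((-7+17)/2, (18+18)/2, (-12+-20)/2) = (5, 18, -16)

(5, 18, -16)


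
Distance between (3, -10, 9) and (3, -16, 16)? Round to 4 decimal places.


d = sqrt((3-3)^2 + (-16--10)^2 + (16-9)^2) = 9.2195

9.2195


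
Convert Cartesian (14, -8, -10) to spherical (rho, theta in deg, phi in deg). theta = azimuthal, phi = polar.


rho = sqrt(14^2 + (-8)^2 + (-10)^2) = 18.9737
theta = atan2(-8, 14) = 330.2551 deg
phi = acos(-10/18.9737) = 121.8061 deg

rho = 18.9737, theta = 330.2551 deg, phi = 121.8061 deg


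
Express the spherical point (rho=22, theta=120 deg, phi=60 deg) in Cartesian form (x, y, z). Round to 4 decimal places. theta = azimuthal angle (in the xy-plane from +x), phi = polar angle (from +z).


x = 22 * sin(60) * cos(120) = -9.5263
y = 22 * sin(60) * sin(120) = 16.5
z = 22 * cos(60) = 11

(-9.5263, 16.5, 11)


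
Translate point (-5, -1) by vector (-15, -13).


Translation: (x+dx, y+dy) = (-5+-15, -1+-13) = (-20, -14)

(-20, -14)


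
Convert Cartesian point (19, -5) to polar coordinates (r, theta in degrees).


r = sqrt(19^2 + (-5)^2) = 19.6469
theta = atan2(-5, 19) = 345.2564 degrees

r = 19.6469, theta = 345.2564 degrees


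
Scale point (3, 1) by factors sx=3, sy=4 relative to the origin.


Scaling: (x*sx, y*sy) = (3*3, 1*4) = (9, 4)

(9, 4)


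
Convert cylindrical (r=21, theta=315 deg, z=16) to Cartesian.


x = 21 * cos(315) = 14.8492
y = 21 * sin(315) = -14.8492
z = 16

(14.8492, -14.8492, 16)


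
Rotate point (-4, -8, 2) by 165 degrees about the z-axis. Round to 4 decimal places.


x' = -4*cos(165) - -8*sin(165) = 5.9343
y' = -4*sin(165) + -8*cos(165) = 6.6921
z' = 2

(5.9343, 6.6921, 2)


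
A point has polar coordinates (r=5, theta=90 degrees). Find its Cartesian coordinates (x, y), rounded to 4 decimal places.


x = 5 * cos(90) = 0
y = 5 * sin(90) = 5

(0, 5)


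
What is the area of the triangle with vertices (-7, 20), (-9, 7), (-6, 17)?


Area = |x1(y2-y3) + x2(y3-y1) + x3(y1-y2)| / 2
= |-7*(7-17) + -9*(17-20) + -6*(20-7)| / 2
= 9.5

9.5


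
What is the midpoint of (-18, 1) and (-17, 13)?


Midpoint = ((-18+-17)/2, (1+13)/2) = (-17.5, 7)

(-17.5, 7)


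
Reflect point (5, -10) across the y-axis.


Reflection across y-axis: (x, y) -> (-x, y)
(5, -10) -> (-5, -10)

(-5, -10)


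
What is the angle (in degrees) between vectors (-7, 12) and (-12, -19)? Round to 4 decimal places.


dot = -7*-12 + 12*-19 = -144
|u| = 13.8924, |v| = 22.4722
cos(angle) = -0.4613
angle = 117.4679 degrees

117.4679 degrees


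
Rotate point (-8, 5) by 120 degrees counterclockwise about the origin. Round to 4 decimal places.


x' = -8*cos(120) - 5*sin(120) = -0.3301
y' = -8*sin(120) + 5*cos(120) = -9.4282

(-0.3301, -9.4282)


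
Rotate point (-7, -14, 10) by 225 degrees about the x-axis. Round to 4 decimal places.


x' = -7
y' = -14*cos(225) - 10*sin(225) = 16.9706
z' = -14*sin(225) + 10*cos(225) = 2.8284

(-7, 16.9706, 2.8284)


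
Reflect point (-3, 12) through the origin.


Reflection through origin: (x, y) -> (-x, -y)
(-3, 12) -> (3, -12)

(3, -12)


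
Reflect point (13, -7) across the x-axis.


Reflection across x-axis: (x, y) -> (x, -y)
(13, -7) -> (13, 7)

(13, 7)


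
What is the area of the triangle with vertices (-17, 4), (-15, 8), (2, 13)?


Area = |x1(y2-y3) + x2(y3-y1) + x3(y1-y2)| / 2
= |-17*(8-13) + -15*(13-4) + 2*(4-8)| / 2
= 29

29


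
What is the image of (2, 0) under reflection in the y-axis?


Reflection across y-axis: (x, y) -> (-x, y)
(2, 0) -> (-2, 0)

(-2, 0)


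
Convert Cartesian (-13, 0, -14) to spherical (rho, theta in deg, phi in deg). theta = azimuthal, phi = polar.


rho = sqrt((-13)^2 + 0^2 + (-14)^2) = 19.105
theta = atan2(0, -13) = 180 deg
phi = acos(-14/19.105) = 137.1211 deg

rho = 19.105, theta = 180 deg, phi = 137.1211 deg


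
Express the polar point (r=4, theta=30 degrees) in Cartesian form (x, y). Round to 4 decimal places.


x = 4 * cos(30) = 3.4641
y = 4 * sin(30) = 2

(3.4641, 2)


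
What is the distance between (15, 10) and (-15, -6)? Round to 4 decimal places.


d = sqrt((-15-15)^2 + (-6-10)^2) = 34

34


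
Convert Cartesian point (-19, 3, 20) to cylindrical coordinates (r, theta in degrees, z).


r = sqrt((-19)^2 + 3^2) = 19.2354
theta = atan2(3, -19) = 171.0274 deg
z = 20

r = 19.2354, theta = 171.0274 deg, z = 20


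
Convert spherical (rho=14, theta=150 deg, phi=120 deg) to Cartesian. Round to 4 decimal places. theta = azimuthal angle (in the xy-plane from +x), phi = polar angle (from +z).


x = 14 * sin(120) * cos(150) = -10.5
y = 14 * sin(120) * sin(150) = 6.0622
z = 14 * cos(120) = -7

(-10.5, 6.0622, -7)


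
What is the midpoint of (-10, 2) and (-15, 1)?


Midpoint = ((-10+-15)/2, (2+1)/2) = (-12.5, 1.5)

(-12.5, 1.5)


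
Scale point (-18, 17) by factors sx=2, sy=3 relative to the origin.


Scaling: (x*sx, y*sy) = (-18*2, 17*3) = (-36, 51)

(-36, 51)


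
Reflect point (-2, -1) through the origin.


Reflection through origin: (x, y) -> (-x, -y)
(-2, -1) -> (2, 1)

(2, 1)


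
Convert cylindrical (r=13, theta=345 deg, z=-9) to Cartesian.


x = 13 * cos(345) = 12.557
y = 13 * sin(345) = -3.3646
z = -9

(12.557, -3.3646, -9)


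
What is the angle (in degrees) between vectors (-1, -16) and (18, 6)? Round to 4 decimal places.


dot = -1*18 + -16*6 = -114
|u| = 16.0312, |v| = 18.9737
cos(angle) = -0.3748
angle = 112.0113 degrees

112.0113 degrees


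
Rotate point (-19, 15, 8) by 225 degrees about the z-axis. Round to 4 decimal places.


x' = -19*cos(225) - 15*sin(225) = 24.0416
y' = -19*sin(225) + 15*cos(225) = 2.8284
z' = 8

(24.0416, 2.8284, 8)


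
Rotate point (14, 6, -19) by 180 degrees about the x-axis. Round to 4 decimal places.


x' = 14
y' = 6*cos(180) - -19*sin(180) = -6
z' = 6*sin(180) + -19*cos(180) = 19

(14, -6, 19)


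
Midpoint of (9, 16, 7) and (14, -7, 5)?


Midpoint = ((9+14)/2, (16+-7)/2, (7+5)/2) = (11.5, 4.5, 6)

(11.5, 4.5, 6)


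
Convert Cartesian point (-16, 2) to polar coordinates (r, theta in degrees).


r = sqrt((-16)^2 + 2^2) = 16.1245
theta = atan2(2, -16) = 172.875 degrees

r = 16.1245, theta = 172.875 degrees


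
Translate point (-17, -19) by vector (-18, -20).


Translation: (x+dx, y+dy) = (-17+-18, -19+-20) = (-35, -39)

(-35, -39)


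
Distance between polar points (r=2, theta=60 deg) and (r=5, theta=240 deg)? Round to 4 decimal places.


d = sqrt(r1^2 + r2^2 - 2*r1*r2*cos(t2-t1))
d = sqrt(2^2 + 5^2 - 2*2*5*cos(240-60)) = 7

7


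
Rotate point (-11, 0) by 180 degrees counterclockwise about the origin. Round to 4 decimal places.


x' = -11*cos(180) - 0*sin(180) = 11
y' = -11*sin(180) + 0*cos(180) = 0

(11, 0)


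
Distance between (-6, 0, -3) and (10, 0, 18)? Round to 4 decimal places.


d = sqrt((10--6)^2 + (0-0)^2 + (18--3)^2) = 26.4008

26.4008


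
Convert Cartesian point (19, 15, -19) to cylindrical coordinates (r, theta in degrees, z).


r = sqrt(19^2 + 15^2) = 24.2074
theta = atan2(15, 19) = 38.2902 deg
z = -19

r = 24.2074, theta = 38.2902 deg, z = -19


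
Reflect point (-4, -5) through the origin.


Reflection through origin: (x, y) -> (-x, -y)
(-4, -5) -> (4, 5)

(4, 5)


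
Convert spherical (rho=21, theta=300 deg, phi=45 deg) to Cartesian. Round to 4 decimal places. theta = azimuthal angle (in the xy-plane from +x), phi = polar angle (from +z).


x = 21 * sin(45) * cos(300) = 7.4246
y = 21 * sin(45) * sin(300) = -12.8598
z = 21 * cos(45) = 14.8492

(7.4246, -12.8598, 14.8492)


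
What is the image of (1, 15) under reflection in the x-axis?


Reflection across x-axis: (x, y) -> (x, -y)
(1, 15) -> (1, -15)

(1, -15)


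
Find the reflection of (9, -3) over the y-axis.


Reflection across y-axis: (x, y) -> (-x, y)
(9, -3) -> (-9, -3)

(-9, -3)


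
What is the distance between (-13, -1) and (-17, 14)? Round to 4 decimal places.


d = sqrt((-17--13)^2 + (14--1)^2) = 15.5242

15.5242


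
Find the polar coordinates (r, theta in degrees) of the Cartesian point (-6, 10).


r = sqrt((-6)^2 + 10^2) = 11.6619
theta = atan2(10, -6) = 120.9638 degrees

r = 11.6619, theta = 120.9638 degrees


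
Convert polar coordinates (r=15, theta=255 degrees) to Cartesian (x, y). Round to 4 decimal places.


x = 15 * cos(255) = -3.8823
y = 15 * sin(255) = -14.4889

(-3.8823, -14.4889)


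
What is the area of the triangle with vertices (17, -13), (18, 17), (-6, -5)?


Area = |x1(y2-y3) + x2(y3-y1) + x3(y1-y2)| / 2
= |17*(17--5) + 18*(-5--13) + -6*(-13-17)| / 2
= 349

349


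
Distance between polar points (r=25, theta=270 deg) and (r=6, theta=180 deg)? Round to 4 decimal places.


d = sqrt(r1^2 + r2^2 - 2*r1*r2*cos(t2-t1))
d = sqrt(25^2 + 6^2 - 2*25*6*cos(180-270)) = 25.7099

25.7099


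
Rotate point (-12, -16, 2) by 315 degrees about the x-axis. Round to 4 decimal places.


x' = -12
y' = -16*cos(315) - 2*sin(315) = -9.8995
z' = -16*sin(315) + 2*cos(315) = 12.7279

(-12, -9.8995, 12.7279)


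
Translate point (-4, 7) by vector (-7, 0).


Translation: (x+dx, y+dy) = (-4+-7, 7+0) = (-11, 7)

(-11, 7)


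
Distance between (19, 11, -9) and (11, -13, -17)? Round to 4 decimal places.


d = sqrt((11-19)^2 + (-13-11)^2 + (-17--9)^2) = 26.533

26.533


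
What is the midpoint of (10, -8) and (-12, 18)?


Midpoint = ((10+-12)/2, (-8+18)/2) = (-1, 5)

(-1, 5)


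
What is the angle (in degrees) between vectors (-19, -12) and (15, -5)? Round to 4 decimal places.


dot = -19*15 + -12*-5 = -225
|u| = 22.4722, |v| = 15.8114
cos(angle) = -0.6332
angle = 129.2894 degrees

129.2894 degrees


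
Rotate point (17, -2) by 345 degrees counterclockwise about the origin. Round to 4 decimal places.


x' = 17*cos(345) - -2*sin(345) = 15.9031
y' = 17*sin(345) + -2*cos(345) = -6.3318

(15.9031, -6.3318)


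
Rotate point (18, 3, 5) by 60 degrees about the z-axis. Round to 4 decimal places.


x' = 18*cos(60) - 3*sin(60) = 6.4019
y' = 18*sin(60) + 3*cos(60) = 17.0885
z' = 5

(6.4019, 17.0885, 5)


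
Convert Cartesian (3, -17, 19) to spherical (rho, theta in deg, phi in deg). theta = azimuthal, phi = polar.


rho = sqrt(3^2 + (-17)^2 + 19^2) = 25.671
theta = atan2(-17, 3) = 280.008 deg
phi = acos(19/25.671) = 42.2571 deg

rho = 25.671, theta = 280.008 deg, phi = 42.2571 deg


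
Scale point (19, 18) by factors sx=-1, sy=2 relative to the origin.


Scaling: (x*sx, y*sy) = (19*-1, 18*2) = (-19, 36)

(-19, 36)


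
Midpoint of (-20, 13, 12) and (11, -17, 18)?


Midpoint = ((-20+11)/2, (13+-17)/2, (12+18)/2) = (-4.5, -2, 15)

(-4.5, -2, 15)


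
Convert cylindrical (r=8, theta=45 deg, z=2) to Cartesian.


x = 8 * cos(45) = 5.6569
y = 8 * sin(45) = 5.6569
z = 2

(5.6569, 5.6569, 2)


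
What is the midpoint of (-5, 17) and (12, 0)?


Midpoint = ((-5+12)/2, (17+0)/2) = (3.5, 8.5)

(3.5, 8.5)


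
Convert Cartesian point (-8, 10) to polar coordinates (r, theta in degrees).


r = sqrt((-8)^2 + 10^2) = 12.8062
theta = atan2(10, -8) = 128.6598 degrees

r = 12.8062, theta = 128.6598 degrees


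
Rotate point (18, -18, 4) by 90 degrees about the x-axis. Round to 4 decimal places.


x' = 18
y' = -18*cos(90) - 4*sin(90) = -4
z' = -18*sin(90) + 4*cos(90) = -18

(18, -4, -18)


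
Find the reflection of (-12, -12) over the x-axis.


Reflection across x-axis: (x, y) -> (x, -y)
(-12, -12) -> (-12, 12)

(-12, 12)


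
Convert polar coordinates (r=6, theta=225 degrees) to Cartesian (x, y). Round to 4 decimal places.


x = 6 * cos(225) = -4.2426
y = 6 * sin(225) = -4.2426

(-4.2426, -4.2426)


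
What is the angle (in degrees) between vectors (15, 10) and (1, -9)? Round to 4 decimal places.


dot = 15*1 + 10*-9 = -75
|u| = 18.0278, |v| = 9.0554
cos(angle) = -0.4594
angle = 117.3499 degrees

117.3499 degrees


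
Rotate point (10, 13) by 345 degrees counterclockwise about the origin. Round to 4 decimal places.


x' = 10*cos(345) - 13*sin(345) = 13.0239
y' = 10*sin(345) + 13*cos(345) = 9.9688

(13.0239, 9.9688)


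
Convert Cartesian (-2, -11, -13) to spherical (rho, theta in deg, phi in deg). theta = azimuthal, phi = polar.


rho = sqrt((-2)^2 + (-11)^2 + (-13)^2) = 17.1464
theta = atan2(-11, -2) = 259.6952 deg
phi = acos(-13/17.1464) = 139.3036 deg

rho = 17.1464, theta = 259.6952 deg, phi = 139.3036 deg


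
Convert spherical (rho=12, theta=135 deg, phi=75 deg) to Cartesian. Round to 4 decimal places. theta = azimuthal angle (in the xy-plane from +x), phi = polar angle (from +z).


x = 12 * sin(75) * cos(135) = -8.1962
y = 12 * sin(75) * sin(135) = 8.1962
z = 12 * cos(75) = 3.1058

(-8.1962, 8.1962, 3.1058)


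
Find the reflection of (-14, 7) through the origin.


Reflection through origin: (x, y) -> (-x, -y)
(-14, 7) -> (14, -7)

(14, -7)


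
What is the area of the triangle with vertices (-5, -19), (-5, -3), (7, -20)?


Area = |x1(y2-y3) + x2(y3-y1) + x3(y1-y2)| / 2
= |-5*(-3--20) + -5*(-20--19) + 7*(-19--3)| / 2
= 96

96


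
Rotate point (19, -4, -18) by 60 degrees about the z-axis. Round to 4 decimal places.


x' = 19*cos(60) - -4*sin(60) = 12.9641
y' = 19*sin(60) + -4*cos(60) = 14.4545
z' = -18

(12.9641, 14.4545, -18)


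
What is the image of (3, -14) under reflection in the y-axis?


Reflection across y-axis: (x, y) -> (-x, y)
(3, -14) -> (-3, -14)

(-3, -14)


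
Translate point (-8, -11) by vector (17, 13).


Translation: (x+dx, y+dy) = (-8+17, -11+13) = (9, 2)

(9, 2)


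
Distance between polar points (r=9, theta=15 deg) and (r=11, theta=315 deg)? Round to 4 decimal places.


d = sqrt(r1^2 + r2^2 - 2*r1*r2*cos(t2-t1))
d = sqrt(9^2 + 11^2 - 2*9*11*cos(315-15)) = 10.1489

10.1489
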